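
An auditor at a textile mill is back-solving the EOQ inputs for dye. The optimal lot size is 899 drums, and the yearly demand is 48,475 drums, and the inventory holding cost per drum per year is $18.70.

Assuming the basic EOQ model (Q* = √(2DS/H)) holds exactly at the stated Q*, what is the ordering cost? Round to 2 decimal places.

$155.89

From Q* = √(2DS/H) ⇒ Q*² = 2DS/H.
S = Q²H / (2D) = 899² × 18.7 / (2 × 48,475) = 155.8882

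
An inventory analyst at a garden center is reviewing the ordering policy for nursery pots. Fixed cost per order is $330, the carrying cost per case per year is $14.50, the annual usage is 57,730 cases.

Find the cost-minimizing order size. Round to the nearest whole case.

2DS/H = 2·57,730·330/14.5 = 2,627,710.34
EOQ = √2,627,710.34 ≈ 1,621.02

1,621 cases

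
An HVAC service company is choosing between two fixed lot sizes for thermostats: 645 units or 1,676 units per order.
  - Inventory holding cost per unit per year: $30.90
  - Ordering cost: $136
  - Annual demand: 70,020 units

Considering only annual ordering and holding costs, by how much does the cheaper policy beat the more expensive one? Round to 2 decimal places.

$6,846.86

Annual cost at Q: ordering D·S/Q plus holding Q·H/2.
TC(645) = (70,020/645)×136 + (645/2)×30.9 = $24,729.16
TC(1,676) = (70,020/1,676)×136 + (1,676/2)×30.9 = $31,576.01
Lots of 645 are cheaper by $6,846.86.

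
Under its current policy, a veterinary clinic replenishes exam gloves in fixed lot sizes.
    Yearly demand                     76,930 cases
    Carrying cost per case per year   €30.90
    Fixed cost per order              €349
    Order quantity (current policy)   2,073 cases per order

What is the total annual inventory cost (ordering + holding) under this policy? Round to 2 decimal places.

Ordering: D/Q × S = 76,930/2,073 × €349 = €12,951.55
Holding:  Q/2 × H = 2,073/2 × €30.9 = €32,027.85
Total = €12,951.55 + €32,027.85 = €44,979.40

€44,979.40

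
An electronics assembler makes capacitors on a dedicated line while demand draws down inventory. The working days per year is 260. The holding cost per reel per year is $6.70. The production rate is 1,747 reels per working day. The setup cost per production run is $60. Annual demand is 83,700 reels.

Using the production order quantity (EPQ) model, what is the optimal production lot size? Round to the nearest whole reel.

1,356 reels

Daily demand d = 83,700/260 = 321.923; p = 1747; 1 − d/p = 0.81573
EPQ = √(2DS / (H(1 − d/p)))
    = √(2 × 83,700 × 60 / (6.7 × 0.81573)) ≈ 1,355.64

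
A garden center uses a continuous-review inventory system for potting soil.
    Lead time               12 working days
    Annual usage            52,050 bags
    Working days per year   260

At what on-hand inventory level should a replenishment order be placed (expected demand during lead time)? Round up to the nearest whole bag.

2,403 bags

Daily demand d = 52,050 / 260 = 200.192 bags/day
Demand during lead time = 200.192 × 12 = 2,402.31
Reorder point = 2,402.31 → round up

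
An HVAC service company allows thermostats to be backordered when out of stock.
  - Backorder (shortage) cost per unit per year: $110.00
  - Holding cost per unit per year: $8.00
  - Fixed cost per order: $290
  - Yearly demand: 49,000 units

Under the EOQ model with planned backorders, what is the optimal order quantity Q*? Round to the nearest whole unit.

Basic EOQ = √(2·49,000·290/8) = 1,884.808
Backorder adjustment √((H+b)/b) = √((8+110)/110) = 1.0357
Q* = 1,884.808 × 1.0357 ≈ 1,952.14

1,952 units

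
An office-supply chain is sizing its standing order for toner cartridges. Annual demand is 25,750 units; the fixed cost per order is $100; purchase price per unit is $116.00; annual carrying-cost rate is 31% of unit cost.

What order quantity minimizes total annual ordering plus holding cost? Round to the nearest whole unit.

H = i·C = 0.31 × $116 = $35.9600 per unit-year
Q* = √(2·D·S / H) = √(2·25,750·100 / 35.96) = √143,214.7 ≈ 378.44

378 units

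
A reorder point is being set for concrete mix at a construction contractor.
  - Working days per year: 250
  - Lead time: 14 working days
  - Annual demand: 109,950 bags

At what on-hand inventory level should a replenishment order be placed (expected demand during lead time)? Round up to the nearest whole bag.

6,158 bags

Daily demand d = 109,950 / 250 = 439.800 bags/day
Demand during lead time = 439.800 × 14 = 6,157.20
Reorder point = 6,157.20 → round up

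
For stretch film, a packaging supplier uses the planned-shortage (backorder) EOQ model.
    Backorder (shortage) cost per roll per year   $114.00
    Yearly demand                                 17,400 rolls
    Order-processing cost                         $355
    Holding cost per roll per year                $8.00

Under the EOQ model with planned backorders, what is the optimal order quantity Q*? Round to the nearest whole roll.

1,286 rolls

Basic EOQ = √(2·17,400·355/8) = 1,242.679
Backorder adjustment √((H+b)/b) = √((8+114)/114) = 1.0345
Q* = 1,242.679 × 1.0345 ≈ 1,285.54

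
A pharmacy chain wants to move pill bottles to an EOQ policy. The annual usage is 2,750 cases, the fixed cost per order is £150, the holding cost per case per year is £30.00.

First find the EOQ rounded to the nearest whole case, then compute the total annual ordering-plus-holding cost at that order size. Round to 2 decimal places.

EOQ = √(2DS/H) = √(2 × 2,750 × 150 / 30)
    = √(27,500.00) ≈ 165.83 → Q = 166 cases
Ordering: D/Q × S = 2,750/166 × £150 = £2,484.94
Holding:  Q/2 × H = 166/2 × £30 = £2,490.00
Total = £2,484.94 + £2,490.00 = £4,974.94

£4,974.94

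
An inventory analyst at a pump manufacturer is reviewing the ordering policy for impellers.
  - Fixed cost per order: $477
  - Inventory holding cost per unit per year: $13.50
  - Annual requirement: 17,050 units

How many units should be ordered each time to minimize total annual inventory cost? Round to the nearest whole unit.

EOQ = √(2DS/H) = √(2 × 17,050 × 477 / 13.5)
    = √(1,204,866.67) ≈ 1,097.66

1,098 units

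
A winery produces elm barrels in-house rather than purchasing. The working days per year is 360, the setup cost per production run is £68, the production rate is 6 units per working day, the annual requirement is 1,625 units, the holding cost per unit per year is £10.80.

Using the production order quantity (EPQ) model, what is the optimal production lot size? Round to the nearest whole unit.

d = 1,625/360 = 4.5139 units/day;  effective holding cost H(1 − d/p) = 10.8·(1 − 4.5139/6) = 2.67500
Q* = √(2DS / H_eff) = √(2·1,625·68 / 2.67500) ≈ 287.43

287 units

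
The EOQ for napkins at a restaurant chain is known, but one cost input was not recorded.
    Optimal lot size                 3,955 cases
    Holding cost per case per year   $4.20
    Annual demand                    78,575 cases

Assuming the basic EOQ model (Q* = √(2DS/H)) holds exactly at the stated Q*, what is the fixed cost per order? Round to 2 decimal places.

$418.05

From Q* = √(2DS/H) ⇒ Q*² = 2DS/H.
S = Q²H / (2D) = 3,955² × 4.2 / (2 × 78,575) = 418.0497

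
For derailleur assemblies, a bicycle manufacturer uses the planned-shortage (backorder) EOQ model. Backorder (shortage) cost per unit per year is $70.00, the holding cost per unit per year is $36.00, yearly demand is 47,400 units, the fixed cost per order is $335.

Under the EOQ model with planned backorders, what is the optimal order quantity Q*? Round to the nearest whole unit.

Q* = √(2DS/H) · √((H + b)/b)
   = √(2 × 47,400 × 335 / 36) · √((36 + 70) / 70)
   = 939.237 × 1.2306 ≈ 1,155.79

1,156 units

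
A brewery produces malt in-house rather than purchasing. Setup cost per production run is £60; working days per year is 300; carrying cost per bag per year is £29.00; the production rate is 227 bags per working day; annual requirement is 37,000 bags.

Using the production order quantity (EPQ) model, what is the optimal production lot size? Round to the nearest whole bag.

579 bags

d = 37,000/300 = 123.3333 bags/day;  effective holding cost H(1 − d/p) = 29·(1 − 123.3333/227) = 13.24376
Q* = √(2DS / H_eff) = √(2·37,000·60 / 13.24376) ≈ 579.01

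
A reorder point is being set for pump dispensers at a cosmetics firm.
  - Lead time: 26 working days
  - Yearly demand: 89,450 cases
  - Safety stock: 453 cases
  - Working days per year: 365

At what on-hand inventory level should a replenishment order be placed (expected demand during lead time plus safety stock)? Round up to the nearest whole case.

6,825 cases

Daily demand d = 89,450 / 365 = 245.068 cases/day
Demand during lead time = 245.068 × 26 = 6,371.78
Reorder point = 6,371.78 + 453 = 6,824.78 → round up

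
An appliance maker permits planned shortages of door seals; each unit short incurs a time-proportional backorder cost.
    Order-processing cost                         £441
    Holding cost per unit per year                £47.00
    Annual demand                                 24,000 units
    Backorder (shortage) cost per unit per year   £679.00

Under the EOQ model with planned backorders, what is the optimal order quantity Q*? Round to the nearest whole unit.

Basic EOQ = √(2·24,000·441/47) = 671.106
Backorder adjustment √((H+b)/b) = √((47+679)/679) = 1.0340
Q* = 671.106 × 1.0340 ≈ 693.94

694 units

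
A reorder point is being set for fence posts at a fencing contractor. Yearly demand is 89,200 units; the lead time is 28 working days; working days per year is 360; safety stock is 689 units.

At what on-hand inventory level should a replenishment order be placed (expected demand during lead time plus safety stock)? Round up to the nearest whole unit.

Daily demand d = 89,200 / 360 = 247.778 units/day
Demand during lead time = 247.778 × 28 = 6,937.78
Reorder point = 6,937.78 + 689 = 7,626.78 → round up

7,627 units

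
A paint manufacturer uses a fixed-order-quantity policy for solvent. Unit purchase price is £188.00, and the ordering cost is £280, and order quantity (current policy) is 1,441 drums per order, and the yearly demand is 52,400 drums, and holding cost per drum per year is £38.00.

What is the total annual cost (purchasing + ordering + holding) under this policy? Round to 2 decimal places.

Ordering: D/Q × S = 52,400/1,441 × £280 = £10,181.82
Holding:  Q/2 × H = 1,441/2 × £38 = £27,379.00
Purchase cost = D·C = 52,400 × 188 = £9,851,200.00
Total = £10,181.82 + £27,379.00 + £9,851,200.00 = £9,888,760.82

£9,888,760.82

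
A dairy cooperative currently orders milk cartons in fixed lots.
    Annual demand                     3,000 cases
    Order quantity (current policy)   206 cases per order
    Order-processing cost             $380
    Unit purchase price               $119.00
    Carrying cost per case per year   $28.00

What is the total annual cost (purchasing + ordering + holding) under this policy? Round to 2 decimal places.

Ordering: D/Q × S = 3,000/206 × $380 = $5,533.98
Holding:  Q/2 × H = 206/2 × $28 = $2,884.00
Purchase cost = D·C = 3,000 × 119 = $357,000.00
Total = $5,533.98 + $2,884.00 + $357,000.00 = $365,417.98

$365,417.98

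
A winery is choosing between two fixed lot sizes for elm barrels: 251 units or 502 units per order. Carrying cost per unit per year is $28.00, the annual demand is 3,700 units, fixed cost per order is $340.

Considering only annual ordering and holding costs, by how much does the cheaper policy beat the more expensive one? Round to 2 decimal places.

$1,008.02

For each Q, cost = (D/Q)·S + (Q/2)·H.
TC(251) = (3,700/251)×340 + (251/2)×28 = $8,525.95
TC(502) = (3,700/502)×340 + (502/2)×28 = $9,533.98
Cheaper: Q = 251.  Difference = $1,008.02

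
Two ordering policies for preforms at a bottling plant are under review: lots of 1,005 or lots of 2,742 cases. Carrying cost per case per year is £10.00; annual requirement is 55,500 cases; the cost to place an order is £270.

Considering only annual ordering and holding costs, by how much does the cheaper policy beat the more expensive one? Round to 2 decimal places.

For each Q, cost = (D/Q)·S + (Q/2)·H.
TC(1,005) = (55,500/1,005)×270 + (1,005/2)×10 = £19,935.45
TC(2,742) = (55,500/2,742)×270 + (2,742/2)×10 = £19,174.99
|ΔTC| = |£19,935.45 − £19,174.99| = £760.46

£760.46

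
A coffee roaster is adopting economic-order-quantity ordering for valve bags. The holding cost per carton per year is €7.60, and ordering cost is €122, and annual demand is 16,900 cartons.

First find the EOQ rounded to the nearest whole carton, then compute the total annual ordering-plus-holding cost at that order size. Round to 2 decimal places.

Optimal lot size Q* = (2 × 16,900 × €122 / €7.6)^½ ≈ 736.60 → Q = 737 cartons
Annual ordering cost = (D/Q)·S = (16,900/737) × 122 = €2,797.56
Annual holding cost  = (Q/2)·H = (737/2) × 7.6 = €2,800.60
Total = €2,797.56 + €2,800.60 = €5,598.16

€5,598.16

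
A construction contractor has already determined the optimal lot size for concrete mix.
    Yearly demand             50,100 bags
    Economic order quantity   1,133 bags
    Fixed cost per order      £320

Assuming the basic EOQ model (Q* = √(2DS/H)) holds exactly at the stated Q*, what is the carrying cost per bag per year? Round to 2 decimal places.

From Q* = √(2DS/H) ⇒ Q*² = 2DS/H.
H = 2DS / Q² = 2 × 50,100 × 320 / 1,133² = 24.9780

£24.98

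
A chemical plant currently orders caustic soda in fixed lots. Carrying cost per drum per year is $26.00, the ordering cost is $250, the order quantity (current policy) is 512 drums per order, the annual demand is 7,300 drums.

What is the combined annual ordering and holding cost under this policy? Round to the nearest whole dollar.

$10,220

Annual ordering cost = (D/Q)·S = (7,300/512) × 250 = $3,564.45
Annual holding cost  = (Q/2)·H = (512/2) × 26 = $6,656.00
Total = $3,564.45 + $6,656.00 = $10,220.45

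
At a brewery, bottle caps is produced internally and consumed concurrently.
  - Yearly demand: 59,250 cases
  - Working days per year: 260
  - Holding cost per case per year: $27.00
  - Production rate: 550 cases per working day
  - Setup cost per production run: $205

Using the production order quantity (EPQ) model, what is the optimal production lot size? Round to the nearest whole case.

1,239 cases

Daily demand d = 59,250/260 = 227.885; p = 550; 1 − d/p = 0.58566
EPQ = √(2DS / (H(1 − d/p)))
    = √(2 × 59,250 × 205 / (27 × 0.58566)) ≈ 1,239.45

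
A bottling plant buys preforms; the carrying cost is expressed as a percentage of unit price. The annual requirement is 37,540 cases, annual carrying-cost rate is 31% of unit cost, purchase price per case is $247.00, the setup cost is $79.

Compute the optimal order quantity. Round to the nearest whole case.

278 cases

H = i·C = 0.31 × $247 = $76.5700 per case-year
2DS/H = 2·37,540·79/76.57 = 77,462.71
EOQ = √77,462.71 ≈ 278.32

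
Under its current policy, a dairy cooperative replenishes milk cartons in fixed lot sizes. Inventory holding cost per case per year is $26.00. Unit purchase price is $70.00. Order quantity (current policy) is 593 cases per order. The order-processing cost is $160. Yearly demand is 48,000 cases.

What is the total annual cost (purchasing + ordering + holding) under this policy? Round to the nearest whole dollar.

Annual ordering cost = (D/Q)·S = (48,000/593) × 160 = $12,951.10
Annual holding cost  = (Q/2)·H = (593/2) × 26 = $7,709.00
Purchase cost = D·C = 48,000 × 70 = $3,360,000.00
Total = $12,951.10 + $7,709.00 + $3,360,000.00 = $3,380,660.10

$3,380,660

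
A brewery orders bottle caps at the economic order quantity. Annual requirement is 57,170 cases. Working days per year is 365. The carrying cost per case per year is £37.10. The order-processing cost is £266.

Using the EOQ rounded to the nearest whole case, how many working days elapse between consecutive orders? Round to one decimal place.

Optimal lot size Q* = (2 × 57,170 × £266 / £37.1)^½ ≈ 905.43 → Q = 905 cases
T = Q/D × 365 days = 905/57,170 × 365 = 5.778 days

5.8 days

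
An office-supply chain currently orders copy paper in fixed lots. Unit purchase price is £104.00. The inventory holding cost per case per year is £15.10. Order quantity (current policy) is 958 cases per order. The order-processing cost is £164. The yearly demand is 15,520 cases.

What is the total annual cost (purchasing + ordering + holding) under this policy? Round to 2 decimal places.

Annual ordering cost = (D/Q)·S = (15,520/958) × 164 = £2,656.87
Annual holding cost  = (Q/2)·H = (958/2) × 15.1 = £7,232.90
Purchase cost = D·C = 15,520 × 104 = £1,614,080.00
Total = £2,656.87 + £7,232.90 + £1,614,080.00 = £1,623,969.77

£1,623,969.77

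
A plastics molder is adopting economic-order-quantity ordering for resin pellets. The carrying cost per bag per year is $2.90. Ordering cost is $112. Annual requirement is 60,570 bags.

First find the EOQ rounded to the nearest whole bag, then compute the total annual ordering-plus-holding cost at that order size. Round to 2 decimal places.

Q* = √(2·D·S / H) = √(2·60,570·112 / 2.9) = √4,678,510.3 ≈ 2,162.99 → Q = 2,163 bags
Annual ordering cost = (D/Q)·S = (60,570/2,163) × 112 = $3,136.31
Annual holding cost  = (Q/2)·H = (2,163/2) × 2.9 = $3,136.35
Total = $3,136.31 + $3,136.35 = $6,272.66

$6,272.66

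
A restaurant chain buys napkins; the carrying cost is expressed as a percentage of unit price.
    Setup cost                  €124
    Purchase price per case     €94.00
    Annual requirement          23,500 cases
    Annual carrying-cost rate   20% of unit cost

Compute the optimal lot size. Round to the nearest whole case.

557 cases

H = i·C = 0.2 × €94 = €18.8000 per case-year
Optimal lot size Q* = (2 × 23,500 × €124 / €18.8)^½ ≈ 556.78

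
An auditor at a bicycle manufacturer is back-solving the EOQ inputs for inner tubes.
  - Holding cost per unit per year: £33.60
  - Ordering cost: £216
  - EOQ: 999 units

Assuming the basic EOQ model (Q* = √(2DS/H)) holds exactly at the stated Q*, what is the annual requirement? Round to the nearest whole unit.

Since Q* = (2DS/H)^½, squaring gives Q*²·H = 2DS.
D = Q²H / (2S) = 999² × 33.6 / (2 × 216) = 77,622.30

77,622 units per year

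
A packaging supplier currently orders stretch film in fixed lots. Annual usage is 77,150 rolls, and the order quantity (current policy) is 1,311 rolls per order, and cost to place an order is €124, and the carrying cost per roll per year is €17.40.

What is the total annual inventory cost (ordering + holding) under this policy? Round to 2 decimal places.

€18,702.88

Ordering: D/Q × S = 77,150/1,311 × €124 = €7,297.18
Holding:  Q/2 × H = 1,311/2 × €17.4 = €11,405.70
Total = €7,297.18 + €11,405.70 = €18,702.88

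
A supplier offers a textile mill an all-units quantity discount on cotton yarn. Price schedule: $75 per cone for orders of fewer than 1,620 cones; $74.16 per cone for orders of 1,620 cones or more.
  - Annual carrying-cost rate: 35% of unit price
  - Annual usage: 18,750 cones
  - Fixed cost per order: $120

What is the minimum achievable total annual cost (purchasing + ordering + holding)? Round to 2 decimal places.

$1,412,913.25

H₁ = 35%×$75 = $26.2500;  H₂ = 35%×$74.16 = $25.9560
EOQ₁ = √(2×18,750×120/26.2500) = 414.04  (< 1,620, feasible at tier 1)
EOQ₂ = √(2×18,750×120/25.9560) = 416.38  (< 1,620 → use Q = 1,620 at tier-2 price)
TC(tier 1 (EOQ₁), Q≈414.0) = $1,417,118.53
TC(tier 2, Q≈1,620.0) = $1,412,913.25
Minimum at tier 2: $1,412,913.25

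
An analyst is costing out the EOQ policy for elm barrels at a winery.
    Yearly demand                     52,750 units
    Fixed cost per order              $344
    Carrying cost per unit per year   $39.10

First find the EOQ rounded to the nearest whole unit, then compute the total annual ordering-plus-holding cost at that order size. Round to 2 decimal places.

Optimal lot size Q* = (2 × 52,750 × $344 / $39.1)^½ ≈ 963.42 → Q = 963 units
Ordering: D/Q × S = 52,750/963 × $344 = $18,843.20
Holding:  Q/2 × H = 963/2 × $39.1 = $18,826.65
Total = $18,843.20 + $18,826.65 = $37,669.85

$37,669.85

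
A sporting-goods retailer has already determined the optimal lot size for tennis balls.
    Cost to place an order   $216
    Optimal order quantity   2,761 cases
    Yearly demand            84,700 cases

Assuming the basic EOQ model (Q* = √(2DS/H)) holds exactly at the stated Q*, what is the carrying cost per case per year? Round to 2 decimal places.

$4.80

From Q* = √(2DS/H) ⇒ Q*² = 2DS/H.
H = 2DS / Q² = 2 × 84,700 × 216 / 2,761² = 4.7999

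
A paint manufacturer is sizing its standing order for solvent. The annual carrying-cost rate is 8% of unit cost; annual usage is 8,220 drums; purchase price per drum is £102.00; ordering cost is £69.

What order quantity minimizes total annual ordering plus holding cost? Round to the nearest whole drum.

Holding cost per drum per year: H = 8% × £102 = £8.1600
EOQ = √(2DS/H) = √(2 × 8,220 × 69 / 8.16)
    = √(139,014.71) ≈ 372.85

373 drums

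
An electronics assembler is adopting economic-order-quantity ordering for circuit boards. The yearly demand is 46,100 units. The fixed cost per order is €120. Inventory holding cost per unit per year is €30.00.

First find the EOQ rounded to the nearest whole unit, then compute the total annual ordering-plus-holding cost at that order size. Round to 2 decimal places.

€18,218.67

Optimal lot size Q* = (2 × 46,100 × €120 / €30)^½ ≈ 607.29 → Q = 607 units
Orders/yr = 46,100/607 = 75.947; ordering cost = 75.947 × €120 = €9,113.67
Average inventory = 607/2 = 303.5; holding cost = 303.5 × €30 = €9,105.00
Total = €9,113.67 + €9,105.00 = €18,218.67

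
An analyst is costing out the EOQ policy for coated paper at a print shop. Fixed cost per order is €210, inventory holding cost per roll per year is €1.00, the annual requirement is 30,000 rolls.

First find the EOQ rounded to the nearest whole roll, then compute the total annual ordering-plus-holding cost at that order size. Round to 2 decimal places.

€3,549.65

Optimal lot size Q* = (2 × 30,000 × €210 / €1)^½ ≈ 3,549.65 → Q = 3,550 rolls
Annual ordering cost = (D/Q)·S = (30,000/3,550) × 210 = €1,774.65
Annual holding cost  = (Q/2)·H = (3,550/2) × 1 = €1,775.00
Total = €1,774.65 + €1,775.00 = €3,549.65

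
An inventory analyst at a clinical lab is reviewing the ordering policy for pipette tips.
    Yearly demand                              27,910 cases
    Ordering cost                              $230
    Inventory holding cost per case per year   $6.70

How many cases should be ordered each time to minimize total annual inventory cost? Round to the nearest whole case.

2DS/H = 2·27,910·230/6.7 = 1,916,208.96
EOQ = √1,916,208.96 ≈ 1,384.27

1,384 cases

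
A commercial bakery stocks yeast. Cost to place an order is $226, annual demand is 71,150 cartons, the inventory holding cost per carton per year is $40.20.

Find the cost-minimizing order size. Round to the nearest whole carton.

2DS/H = 2·71,150·226/40.2 = 799,995.02
EOQ = √799,995.02 ≈ 894.42

894 cartons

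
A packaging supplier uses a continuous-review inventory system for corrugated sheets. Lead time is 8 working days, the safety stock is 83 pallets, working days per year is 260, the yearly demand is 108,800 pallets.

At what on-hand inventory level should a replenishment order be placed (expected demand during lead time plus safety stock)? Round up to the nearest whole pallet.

Daily demand d = 108,800 / 260 = 418.462 pallets/day
Demand during lead time = 418.462 × 8 = 3,347.69
Reorder point = 3,347.69 + 83 = 3,430.69 → round up

3,431 pallets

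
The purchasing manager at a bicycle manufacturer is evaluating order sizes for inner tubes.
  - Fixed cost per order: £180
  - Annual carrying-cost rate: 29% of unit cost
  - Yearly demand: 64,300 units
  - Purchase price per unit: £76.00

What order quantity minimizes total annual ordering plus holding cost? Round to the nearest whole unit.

1,025 units

H = i·C = 0.29 × £76 = £22.0400 per unit-year
EOQ = √(2DS/H) = √(2 × 64,300 × 180 / 22.04)
    = √(1,050,272.23) ≈ 1,024.83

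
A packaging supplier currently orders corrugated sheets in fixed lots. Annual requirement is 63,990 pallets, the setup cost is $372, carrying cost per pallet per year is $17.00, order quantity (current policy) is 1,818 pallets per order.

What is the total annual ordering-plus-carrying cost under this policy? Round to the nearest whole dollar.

Ordering: D/Q × S = 63,990/1,818 × $372 = $13,093.66
Holding:  Q/2 × H = 1,818/2 × $17 = $15,453.00
Total = $13,093.66 + $15,453.00 = $28,546.66

$28,547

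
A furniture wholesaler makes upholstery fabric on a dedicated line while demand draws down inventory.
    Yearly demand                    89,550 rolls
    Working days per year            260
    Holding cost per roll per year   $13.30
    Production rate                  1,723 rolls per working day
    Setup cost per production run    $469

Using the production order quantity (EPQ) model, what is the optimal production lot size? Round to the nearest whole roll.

d = 89,550/260 = 344.4231 rolls/day;  effective holding cost H(1 − d/p) = 13.3·(1 − 344.4231/1723) = 10.64137
Q* = √(2DS / H_eff) = √(2·89,550·469 / 10.64137) ≈ 2,809.54

2,810 rolls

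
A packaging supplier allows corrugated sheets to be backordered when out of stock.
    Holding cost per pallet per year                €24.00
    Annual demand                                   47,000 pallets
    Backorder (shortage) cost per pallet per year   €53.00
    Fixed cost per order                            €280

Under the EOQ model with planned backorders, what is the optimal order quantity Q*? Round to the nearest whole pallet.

1,262 pallets

Q* = √(2DS/H) · √((H + b)/b)
   = √(2 × 47,000 × 280 / 24) · √((24 + 53) / 53)
   = 1,047.219 × 1.2053 ≈ 1,262.25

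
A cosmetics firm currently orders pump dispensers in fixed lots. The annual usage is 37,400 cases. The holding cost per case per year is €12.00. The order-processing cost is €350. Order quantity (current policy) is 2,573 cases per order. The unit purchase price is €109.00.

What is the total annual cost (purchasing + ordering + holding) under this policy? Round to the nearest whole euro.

Ordering: D/Q × S = 37,400/2,573 × €350 = €5,087.45
Holding:  Q/2 × H = 2,573/2 × €12 = €15,438.00
Purchase cost = D·C = 37,400 × 109 = €4,076,600.00
Total = €5,087.45 + €15,438.00 + €4,076,600.00 = €4,097,125.45

€4,097,125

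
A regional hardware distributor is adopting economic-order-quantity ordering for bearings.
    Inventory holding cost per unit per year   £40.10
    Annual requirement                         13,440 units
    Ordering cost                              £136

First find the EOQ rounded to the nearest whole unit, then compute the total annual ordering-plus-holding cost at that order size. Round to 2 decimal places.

Q* = √(2·D·S / H) = √(2·13,440·136 / 40.1) = √91,164.1 ≈ 301.93 → Q = 302 units
Ordering: D/Q × S = 13,440/302 × £136 = £6,052.45
Holding:  Q/2 × H = 302/2 × £40.1 = £6,055.10
Total = £6,052.45 + £6,055.10 = £12,107.55

£12,107.55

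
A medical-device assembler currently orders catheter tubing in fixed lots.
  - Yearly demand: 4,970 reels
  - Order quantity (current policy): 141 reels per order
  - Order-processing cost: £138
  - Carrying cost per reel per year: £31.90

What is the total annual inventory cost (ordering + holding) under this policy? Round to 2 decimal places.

Annual ordering cost = (D/Q)·S = (4,970/141) × 138 = £4,864.26
Annual holding cost  = (Q/2)·H = (141/2) × 31.9 = £2,248.95
Total = £4,864.26 + £2,248.95 = £7,113.21

£7,113.21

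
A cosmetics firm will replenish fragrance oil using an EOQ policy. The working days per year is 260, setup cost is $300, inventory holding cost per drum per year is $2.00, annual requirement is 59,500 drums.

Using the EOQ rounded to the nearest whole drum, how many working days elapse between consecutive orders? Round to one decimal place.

Optimal lot size Q* = (2 × 59,500 × $300 / $2)^½ ≈ 4,224.93 → Q = 4,225 drums
T = Q/D × 260 days = 4,225/59,500 × 260 = 18.462 days

18.5 days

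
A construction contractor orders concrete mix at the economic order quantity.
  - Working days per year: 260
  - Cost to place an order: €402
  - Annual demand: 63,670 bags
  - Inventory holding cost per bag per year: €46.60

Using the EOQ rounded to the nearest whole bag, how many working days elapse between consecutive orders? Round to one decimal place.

4.3 days

EOQ = √(2DS/H) = √(2 × 63,670 × 402 / 46.6)
    = √(1,098,512.45) ≈ 1,048.10 → Q = 1,048 bags
T = Q/D × 260 days = 1,048/63,670 × 260 = 4.280 days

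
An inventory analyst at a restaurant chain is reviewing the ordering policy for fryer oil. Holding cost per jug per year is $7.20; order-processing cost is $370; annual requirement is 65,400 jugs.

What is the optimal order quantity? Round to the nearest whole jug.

2,593 jugs

EOQ = √(2DS/H) = √(2 × 65,400 × 370 / 7.2)
    = √(6,721,666.67) ≈ 2,592.62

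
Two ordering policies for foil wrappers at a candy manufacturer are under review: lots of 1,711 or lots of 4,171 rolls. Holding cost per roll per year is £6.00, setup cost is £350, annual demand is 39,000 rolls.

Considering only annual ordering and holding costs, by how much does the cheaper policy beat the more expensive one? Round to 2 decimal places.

£2,674.81

For each Q, cost = (D/Q)·S + (Q/2)·H.
TC(1,711) = (39,000/1,711)×350 + (1,711/2)×6 = £13,110.79
TC(4,171) = (39,000/4,171)×350 + (4,171/2)×6 = £15,785.60
Lots of 1,711 are cheaper by £2,674.81.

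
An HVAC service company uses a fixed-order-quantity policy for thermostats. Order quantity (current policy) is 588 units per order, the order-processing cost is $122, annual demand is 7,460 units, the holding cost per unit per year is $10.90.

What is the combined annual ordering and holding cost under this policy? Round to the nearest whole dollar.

Ordering: D/Q × S = 7,460/588 × $122 = $1,547.82
Holding:  Q/2 × H = 588/2 × $10.9 = $3,204.60
Total = $1,547.82 + $3,204.60 = $4,752.42

$4,752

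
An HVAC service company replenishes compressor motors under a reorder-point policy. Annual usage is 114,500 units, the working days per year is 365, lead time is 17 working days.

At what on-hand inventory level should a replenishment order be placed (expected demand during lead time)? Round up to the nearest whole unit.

Daily demand d = 114,500 / 365 = 313.699 units/day
Demand during lead time = 313.699 × 17 = 5,332.88
Reorder point = 5,332.88 → round up

5,333 units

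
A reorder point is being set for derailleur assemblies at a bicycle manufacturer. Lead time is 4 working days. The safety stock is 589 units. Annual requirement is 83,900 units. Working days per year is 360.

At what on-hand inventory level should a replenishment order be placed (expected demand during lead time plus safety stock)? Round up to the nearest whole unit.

Daily demand d = 83,900 / 360 = 233.056 units/day
Demand during lead time = 233.056 × 4 = 932.22
Reorder point = 932.22 + 589 = 1,521.22 → round up

1,522 units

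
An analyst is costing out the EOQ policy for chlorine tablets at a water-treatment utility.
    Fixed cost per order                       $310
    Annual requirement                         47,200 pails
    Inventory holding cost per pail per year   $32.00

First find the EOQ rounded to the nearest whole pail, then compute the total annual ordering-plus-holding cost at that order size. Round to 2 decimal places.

Optimal lot size Q* = (2 × 47,200 × $310 / $32)^½ ≈ 956.29 → Q = 956 pails
Annual ordering cost = (D/Q)·S = (47,200/956) × 310 = $15,305.44
Annual holding cost  = (Q/2)·H = (956/2) × 32 = $15,296.00
Total = $15,305.44 + $15,296.00 = $30,601.44

$30,601.44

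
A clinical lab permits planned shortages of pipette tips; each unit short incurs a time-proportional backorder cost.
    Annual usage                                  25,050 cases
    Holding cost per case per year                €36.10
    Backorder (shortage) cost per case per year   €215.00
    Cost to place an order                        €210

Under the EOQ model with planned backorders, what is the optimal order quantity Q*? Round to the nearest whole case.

583 cases

Q* = √(2DS/H) · √((H + b)/b)
   = √(2 × 25,050 × 210 / 36.1) · √((36.1 + 215) / 215)
   = 539.852 × 1.0807 ≈ 583.42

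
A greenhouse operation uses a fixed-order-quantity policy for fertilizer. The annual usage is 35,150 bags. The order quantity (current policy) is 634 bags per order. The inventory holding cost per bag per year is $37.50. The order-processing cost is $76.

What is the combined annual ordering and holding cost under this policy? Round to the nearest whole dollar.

$16,101

Orders/yr = 35,150/634 = 55.442; ordering cost = 55.442 × $76 = $4,213.56
Average inventory = 634/2 = 317; holding cost = 317 × $37.5 = $11,887.50
Total = $4,213.56 + $11,887.50 = $16,101.06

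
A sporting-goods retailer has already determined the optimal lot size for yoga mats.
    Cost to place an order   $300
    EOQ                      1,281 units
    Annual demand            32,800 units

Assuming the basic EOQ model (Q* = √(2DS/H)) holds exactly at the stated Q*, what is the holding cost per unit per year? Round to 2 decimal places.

From Q* = √(2DS/H) ⇒ Q*² = 2DS/H.
H = 2DS / Q² = 2 × 32,800 × 300 / 1,281² = 11.9930

$11.99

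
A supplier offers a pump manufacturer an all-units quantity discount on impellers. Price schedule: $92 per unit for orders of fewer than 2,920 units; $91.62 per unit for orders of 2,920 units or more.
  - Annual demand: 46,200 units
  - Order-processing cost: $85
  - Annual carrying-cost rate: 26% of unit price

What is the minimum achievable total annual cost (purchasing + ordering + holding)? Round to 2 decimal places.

H₁ = 26%×$92 = $23.9200;  H₂ = 26%×$91.62 = $23.8212
EOQ₁ = √(2×46,200×85/23.9200) = 573.01  (< 2,920, feasible at tier 1)
EOQ₂ = √(2×46,200×85/23.8212) = 574.20  (< 2,920 → use Q = 2,920 at tier-2 price)
TC(tier 1 (EOQ₁), Q≈573.0) = $4,264,106.48
TC(tier 2, Q≈2,920.0) = $4,268,967.82
Minimum at tier 1 (EOQ₁): $4,264,106.48

$4,264,106.48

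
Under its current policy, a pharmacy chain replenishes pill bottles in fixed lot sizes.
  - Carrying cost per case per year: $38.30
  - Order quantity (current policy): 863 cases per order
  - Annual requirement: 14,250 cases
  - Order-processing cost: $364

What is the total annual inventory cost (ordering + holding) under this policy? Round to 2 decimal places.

$22,536.88

Ordering: D/Q × S = 14,250/863 × $364 = $6,010.43
Holding:  Q/2 × H = 863/2 × $38.3 = $16,526.45
Total = $6,010.43 + $16,526.45 = $22,536.88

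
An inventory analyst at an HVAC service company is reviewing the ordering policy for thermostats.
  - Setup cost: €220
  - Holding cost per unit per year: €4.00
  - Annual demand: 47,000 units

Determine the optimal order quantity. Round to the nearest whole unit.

2,274 units

2DS/H = 2·47,000·220/4 = 5,170,000.00
EOQ = √5,170,000.00 ≈ 2,273.76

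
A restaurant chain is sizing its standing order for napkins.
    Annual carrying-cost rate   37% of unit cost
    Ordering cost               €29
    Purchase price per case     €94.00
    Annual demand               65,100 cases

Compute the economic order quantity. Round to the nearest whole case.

Carrying cost H = €94 × 37% = €34.7800/case/yr
Optimal lot size Q* = (2 × 65,100 × €29 / €34.78)^½ ≈ 329.49

329 cases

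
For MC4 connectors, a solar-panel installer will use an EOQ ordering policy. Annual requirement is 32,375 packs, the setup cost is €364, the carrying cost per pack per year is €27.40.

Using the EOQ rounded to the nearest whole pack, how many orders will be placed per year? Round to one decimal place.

34.9 orders per year

Q* = √(2·D·S / H) = √(2·32,375·364 / 27.4) = √860,182.5 ≈ 927.46 → Q = 927
N = D/Q = 32,375/927 ≈ 34.924 orders/yr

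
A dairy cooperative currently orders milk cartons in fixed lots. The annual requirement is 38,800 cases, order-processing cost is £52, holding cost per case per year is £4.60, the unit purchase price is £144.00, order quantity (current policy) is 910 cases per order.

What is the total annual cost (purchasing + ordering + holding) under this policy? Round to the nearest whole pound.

£5,591,510

Orders/yr = 38,800/910 = 42.637; ordering cost = 42.637 × £52 = £2,217.14
Average inventory = 910/2 = 455; holding cost = 455 × £4.6 = £2,093.00
Purchase cost = D·C = 38,800 × 144 = £5,587,200.00
Total = £2,217.14 + £2,093.00 + £5,587,200.00 = £5,591,510.14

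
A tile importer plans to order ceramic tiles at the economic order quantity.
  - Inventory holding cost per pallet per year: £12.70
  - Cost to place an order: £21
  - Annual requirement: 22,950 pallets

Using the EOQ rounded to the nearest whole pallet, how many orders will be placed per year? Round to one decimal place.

EOQ = √(2DS/H) = √(2 × 22,950 × 21 / 12.7)
    = √(75,897.64) ≈ 275.50 → Q = 275
Orders per year = D/Q = 22,950 / 275 = 83.455

83.5 orders per year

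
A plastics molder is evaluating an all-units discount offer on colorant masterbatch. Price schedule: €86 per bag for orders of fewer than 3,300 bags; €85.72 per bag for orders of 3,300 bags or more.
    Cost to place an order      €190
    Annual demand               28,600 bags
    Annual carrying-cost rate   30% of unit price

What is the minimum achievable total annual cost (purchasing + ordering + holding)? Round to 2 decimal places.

H₁ = 30%×€86 = €25.8000;  H₂ = 30%×€85.72 = €25.7160
EOQ₁ = √(2×28,600×190/25.8000) = 649.03  (< 3,300, feasible at tier 1)
EOQ₂ = √(2×28,600×190/25.7160) = 650.09  (< 3,300 → use Q = 3,300 at tier-2 price)
TC(tier 1 (EOQ₁), Q≈649.0) = €2,476,344.98
TC(tier 2, Q≈3,300.0) = €2,495,670.07
Minimum at tier 1 (EOQ₁): €2,476,344.98

€2,476,344.98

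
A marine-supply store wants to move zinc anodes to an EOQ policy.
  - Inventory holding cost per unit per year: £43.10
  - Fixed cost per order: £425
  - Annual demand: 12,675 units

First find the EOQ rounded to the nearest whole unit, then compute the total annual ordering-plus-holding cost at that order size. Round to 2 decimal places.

£21,548.75

Optimal lot size Q* = (2 × 12,675 × £425 / £43.1)^½ ≈ 499.97 → Q = 500 units
Annual ordering cost = (D/Q)·S = (12,675/500) × 425 = £10,773.75
Annual holding cost  = (Q/2)·H = (500/2) × 43.1 = £10,775.00
Total = £10,773.75 + £10,775.00 = £21,548.75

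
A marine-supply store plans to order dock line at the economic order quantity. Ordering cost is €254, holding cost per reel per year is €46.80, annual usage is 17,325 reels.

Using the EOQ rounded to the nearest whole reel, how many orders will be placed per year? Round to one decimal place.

EOQ = √(2DS/H) = √(2 × 17,325 × 254 / 46.8)
    = √(188,057.69) ≈ 433.66 → Q = 434
N = D/Q = 17,325/434 ≈ 39.919 orders/yr

39.9 orders per year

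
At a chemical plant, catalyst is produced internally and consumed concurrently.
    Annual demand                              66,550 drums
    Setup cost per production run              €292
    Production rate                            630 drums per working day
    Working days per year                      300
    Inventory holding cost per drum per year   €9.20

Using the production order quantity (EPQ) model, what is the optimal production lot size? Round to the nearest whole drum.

Daily demand d = 66,550/300 = 221.833; p = 630; 1 − d/p = 0.64788
EPQ = √(2DS / (H(1 − d/p)))
    = √(2 × 66,550 × 292 / (9.2 × 0.64788)) ≈ 2,553.51

2,554 drums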